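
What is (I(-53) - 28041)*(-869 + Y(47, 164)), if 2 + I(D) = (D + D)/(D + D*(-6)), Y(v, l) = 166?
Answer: 98572551/5 ≈ 1.9714e+7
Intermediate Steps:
I(D) = -12/5 (I(D) = -2 + (D + D)/(D + D*(-6)) = -2 + (2*D)/(D - 6*D) = -2 + (2*D)/((-5*D)) = -2 + (2*D)*(-1/(5*D)) = -2 - 2/5 = -12/5)
(I(-53) - 28041)*(-869 + Y(47, 164)) = (-12/5 - 28041)*(-869 + 166) = -140217/5*(-703) = 98572551/5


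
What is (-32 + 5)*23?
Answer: -621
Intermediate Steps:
(-32 + 5)*23 = -27*23 = -621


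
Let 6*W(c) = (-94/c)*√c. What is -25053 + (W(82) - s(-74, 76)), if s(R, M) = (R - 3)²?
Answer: -30982 - 47*√82/246 ≈ -30984.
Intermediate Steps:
W(c) = -47/(3*√c) (W(c) = ((-94/c)*√c)/6 = (-94/√c)/6 = -47/(3*√c))
s(R, M) = (-3 + R)²
-25053 + (W(82) - s(-74, 76)) = -25053 + (-47*√82/246 - (-3 - 74)²) = -25053 + (-47*√82/246 - 1*(-77)²) = -25053 + (-47*√82/246 - 1*5929) = -25053 + (-47*√82/246 - 5929) = -25053 + (-5929 - 47*√82/246) = -30982 - 47*√82/246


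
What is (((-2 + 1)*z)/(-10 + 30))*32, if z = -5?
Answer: 8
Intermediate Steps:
(((-2 + 1)*z)/(-10 + 30))*32 = (((-2 + 1)*(-5))/(-10 + 30))*32 = (-1*(-5)/20)*32 = (5*(1/20))*32 = (¼)*32 = 8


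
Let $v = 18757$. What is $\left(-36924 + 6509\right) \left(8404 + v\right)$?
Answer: $-826101815$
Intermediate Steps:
$\left(-36924 + 6509\right) \left(8404 + v\right) = \left(-36924 + 6509\right) \left(8404 + 18757\right) = \left(-30415\right) 27161 = -826101815$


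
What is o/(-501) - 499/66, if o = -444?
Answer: -73565/11022 ≈ -6.6744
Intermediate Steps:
o/(-501) - 499/66 = -444/(-501) - 499/66 = -444*(-1/501) - 499*1/66 = 148/167 - 499/66 = -73565/11022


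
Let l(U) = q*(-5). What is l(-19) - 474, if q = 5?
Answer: -499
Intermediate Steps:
l(U) = -25 (l(U) = 5*(-5) = -25)
l(-19) - 474 = -25 - 474 = -499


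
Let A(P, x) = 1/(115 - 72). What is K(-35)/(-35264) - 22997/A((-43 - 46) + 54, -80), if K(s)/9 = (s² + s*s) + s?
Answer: -34871568679/35264 ≈ -9.8887e+5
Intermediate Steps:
A(P, x) = 1/43
K(s) = 9*s + 18*s² (K(s) = 9*((s² + s*s) + s) = 9*((s² + s²) + s) = 9*(2*s² + s) = 9*(s + 2*s²) = 9*s + 18*s²)
K(-35)/(-35264) - 22997/A((-43 - 46) + 54, -80) = (9*(-35)*(1 + 2*(-35)))/(-35264) - 22997/1/43 = (9*(-35)*(1 - 70))*(-1/35264) - 22997*43 = (9*(-35)*(-69))*(-1/35264) - 988871 = 21735*(-1/35264) - 988871 = -21735/35264 - 988871 = -34871568679/35264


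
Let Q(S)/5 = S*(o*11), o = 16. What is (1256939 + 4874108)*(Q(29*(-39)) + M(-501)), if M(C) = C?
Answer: -6105180112707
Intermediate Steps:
Q(S) = 880*S (Q(S) = 5*(S*(16*11)) = 5*(S*176) = 5*(176*S) = 880*S)
(1256939 + 4874108)*(Q(29*(-39)) + M(-501)) = (1256939 + 4874108)*(880*(29*(-39)) - 501) = 6131047*(880*(-1131) - 501) = 6131047*(-995280 - 501) = 6131047*(-995781) = -6105180112707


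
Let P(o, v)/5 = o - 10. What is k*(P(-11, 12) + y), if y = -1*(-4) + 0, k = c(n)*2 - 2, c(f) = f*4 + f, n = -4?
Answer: 4242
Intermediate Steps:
c(f) = 5*f (c(f) = 4*f + f = 5*f)
P(o, v) = -50 + 5*o (P(o, v) = 5*(o - 10) = 5*(-10 + o) = -50 + 5*o)
k = -42 (k = (5*(-4))*2 - 2 = -20*2 - 2 = -40 - 2 = -42)
y = 4 (y = 4 + 0 = 4)
k*(P(-11, 12) + y) = -42*((-50 + 5*(-11)) + 4) = -42*((-50 - 55) + 4) = -42*(-105 + 4) = -42*(-101) = 4242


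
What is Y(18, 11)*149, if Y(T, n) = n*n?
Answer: 18029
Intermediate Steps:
Y(T, n) = n²
Y(18, 11)*149 = 11²*149 = 121*149 = 18029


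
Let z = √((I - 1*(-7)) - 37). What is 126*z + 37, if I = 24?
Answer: 37 + 126*I*√6 ≈ 37.0 + 308.64*I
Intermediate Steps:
z = I*√6 (z = √((24 - 1*(-7)) - 37) = √((24 + 7) - 37) = √(31 - 37) = √(-6) = I*√6 ≈ 2.4495*I)
126*z + 37 = 126*(I*√6) + 37 = 126*I*√6 + 37 = 37 + 126*I*√6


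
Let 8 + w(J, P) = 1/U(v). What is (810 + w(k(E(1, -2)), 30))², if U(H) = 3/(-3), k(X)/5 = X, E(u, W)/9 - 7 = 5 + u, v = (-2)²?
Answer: 641601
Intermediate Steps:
v = 4
E(u, W) = 108 + 9*u (E(u, W) = 63 + 9*(5 + u) = 63 + (45 + 9*u) = 108 + 9*u)
k(X) = 5*X
U(H) = -1 (U(H) = 3*(-⅓) = -1)
w(J, P) = -9 (w(J, P) = -8 + 1/(-1) = -8 - 1 = -9)
(810 + w(k(E(1, -2)), 30))² = (810 - 9)² = 801² = 641601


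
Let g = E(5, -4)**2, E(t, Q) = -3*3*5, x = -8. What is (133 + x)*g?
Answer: 253125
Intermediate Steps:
E(t, Q) = -45 (E(t, Q) = -9*5 = -45)
g = 2025 (g = (-45)**2 = 2025)
(133 + x)*g = (133 - 8)*2025 = 125*2025 = 253125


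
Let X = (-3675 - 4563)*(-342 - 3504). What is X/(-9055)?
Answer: -31683348/9055 ≈ -3499.0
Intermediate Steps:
X = 31683348 (X = -8238*(-3846) = 31683348)
X/(-9055) = 31683348/(-9055) = 31683348*(-1/9055) = -31683348/9055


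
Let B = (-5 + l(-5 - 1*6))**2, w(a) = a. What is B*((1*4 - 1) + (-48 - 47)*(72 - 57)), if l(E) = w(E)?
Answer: -364032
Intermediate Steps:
l(E) = E
B = 256 (B = (-5 + (-5 - 1*6))**2 = (-5 + (-5 - 6))**2 = (-5 - 11)**2 = (-16)**2 = 256)
B*((1*4 - 1) + (-48 - 47)*(72 - 57)) = 256*((1*4 - 1) + (-48 - 47)*(72 - 57)) = 256*((4 - 1) - 95*15) = 256*(3 - 1425) = 256*(-1422) = -364032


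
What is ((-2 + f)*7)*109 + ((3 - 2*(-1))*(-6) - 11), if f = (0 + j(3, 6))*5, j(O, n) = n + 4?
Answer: 36583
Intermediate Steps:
j(O, n) = 4 + n
f = 50 (f = (0 + (4 + 6))*5 = (0 + 10)*5 = 10*5 = 50)
((-2 + f)*7)*109 + ((3 - 2*(-1))*(-6) - 11) = ((-2 + 50)*7)*109 + ((3 - 2*(-1))*(-6) - 11) = (48*7)*109 + ((3 + 2)*(-6) - 11) = 336*109 + (5*(-6) - 11) = 36624 + (-30 - 11) = 36624 - 41 = 36583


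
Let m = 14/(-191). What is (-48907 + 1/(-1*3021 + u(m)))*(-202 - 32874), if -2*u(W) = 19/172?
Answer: 1681129301173620/1039243 ≈ 1.6176e+9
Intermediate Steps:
m = -14/191 (m = 14*(-1/191) = -14/191 ≈ -0.073298)
u(W) = -19/344 (u(W) = -19/(2*172) = -½*19/172 = -19/344)
(-48907 + 1/(-1*3021 + u(m)))*(-202 - 32874) = (-48907 + 1/(-1*3021 - 19/344))*(-202 - 32874) = (-48907 + 1/(-3021 - 19/344))*(-33076) = (-48907 + 1/(-1039243/344))*(-33076) = (-48907 - 344/1039243)*(-33076) = -50826257745/1039243*(-33076) = 1681129301173620/1039243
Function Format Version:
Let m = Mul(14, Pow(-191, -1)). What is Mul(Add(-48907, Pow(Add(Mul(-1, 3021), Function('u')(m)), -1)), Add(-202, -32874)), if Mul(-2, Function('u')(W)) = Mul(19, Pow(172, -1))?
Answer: Rational(1681129301173620, 1039243) ≈ 1.6176e+9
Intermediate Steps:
m = Rational(-14, 191) (m = Mul(14, Rational(-1, 191)) = Rational(-14, 191) ≈ -0.073298)
Function('u')(W) = Rational(-19, 344) (Function('u')(W) = Mul(Rational(-1, 2), Mul(19, Pow(172, -1))) = Mul(Rational(-1, 2), Mul(19, Rational(1, 172))) = Mul(Rational(-1, 2), Rational(19, 172)) = Rational(-19, 344))
Mul(Add(-48907, Pow(Add(Mul(-1, 3021), Function('u')(m)), -1)), Add(-202, -32874)) = Mul(Add(-48907, Pow(Add(Mul(-1, 3021), Rational(-19, 344)), -1)), Add(-202, -32874)) = Mul(Add(-48907, Pow(Add(-3021, Rational(-19, 344)), -1)), -33076) = Mul(Add(-48907, Pow(Rational(-1039243, 344), -1)), -33076) = Mul(Add(-48907, Rational(-344, 1039243)), -33076) = Mul(Rational(-50826257745, 1039243), -33076) = Rational(1681129301173620, 1039243)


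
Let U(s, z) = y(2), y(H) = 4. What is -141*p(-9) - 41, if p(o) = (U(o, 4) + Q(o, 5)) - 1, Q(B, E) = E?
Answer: -1169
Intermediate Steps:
U(s, z) = 4
p(o) = 8 (p(o) = (4 + 5) - 1 = 9 - 1 = 8)
-141*p(-9) - 41 = -141*8 - 41 = -1128 - 41 = -1169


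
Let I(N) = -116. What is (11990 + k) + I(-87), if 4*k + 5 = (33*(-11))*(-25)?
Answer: 28283/2 ≈ 14142.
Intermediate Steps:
k = 4535/2 (k = -5/4 + ((33*(-11))*(-25))/4 = -5/4 + (-363*(-25))/4 = -5/4 + (¼)*9075 = -5/4 + 9075/4 = 4535/2 ≈ 2267.5)
(11990 + k) + I(-87) = (11990 + 4535/2) - 116 = 28515/2 - 116 = 28283/2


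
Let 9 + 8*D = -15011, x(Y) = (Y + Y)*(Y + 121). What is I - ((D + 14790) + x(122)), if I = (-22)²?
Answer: -143441/2 ≈ -71721.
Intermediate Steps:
x(Y) = 2*Y*(121 + Y) (x(Y) = (2*Y)*(121 + Y) = 2*Y*(121 + Y))
D = -3755/2 (D = -9/8 + (⅛)*(-15011) = -9/8 - 15011/8 = -3755/2 ≈ -1877.5)
I = 484
I - ((D + 14790) + x(122)) = 484 - ((-3755/2 + 14790) + 2*122*(121 + 122)) = 484 - (25825/2 + 2*122*243) = 484 - (25825/2 + 59292) = 484 - 1*144409/2 = 484 - 144409/2 = -143441/2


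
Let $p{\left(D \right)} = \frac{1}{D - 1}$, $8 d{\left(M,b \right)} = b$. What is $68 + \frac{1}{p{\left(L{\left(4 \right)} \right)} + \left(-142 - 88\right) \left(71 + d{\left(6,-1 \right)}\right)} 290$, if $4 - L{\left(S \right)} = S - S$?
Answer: $\frac{13298068}{195611} \approx 67.982$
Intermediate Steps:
$L{\left(S \right)} = 4$ ($L{\left(S \right)} = 4 - \left(S - S\right) = 4 - 0 = 4 + 0 = 4$)
$d{\left(M,b \right)} = \frac{b}{8}$
$p{\left(D \right)} = \frac{1}{-1 + D}$
$68 + \frac{1}{p{\left(L{\left(4 \right)} \right)} + \left(-142 - 88\right) \left(71 + d{\left(6,-1 \right)}\right)} 290 = 68 + \frac{1}{\frac{1}{-1 + 4} + \left(-142 - 88\right) \left(71 + \frac{1}{8} \left(-1\right)\right)} 290 = 68 + \frac{1}{\frac{1}{3} - 230 \left(71 - \frac{1}{8}\right)} 290 = 68 + \frac{1}{\frac{1}{3} - \frac{65205}{4}} \cdot 290 = 68 + \frac{1}{- \frac{195611}{12}} \cdot 290 = 68 - \frac{3480}{195611} = \frac{13298068}{195611}$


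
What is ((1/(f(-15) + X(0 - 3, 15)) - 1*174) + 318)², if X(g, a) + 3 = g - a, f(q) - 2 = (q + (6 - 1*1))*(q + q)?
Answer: 1637416225/78961 ≈ 20737.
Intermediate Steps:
f(q) = 2 + 2*q*(5 + q) (f(q) = 2 + (q + (6 - 1*1))*(q + q) = 2 + (q + (6 - 1))*(2*q) = 2 + (q + 5)*(2*q) = 2 + (5 + q)*(2*q) = 2 + 2*q*(5 + q))
X(g, a) = -3 + g - a (X(g, a) = -3 + (g - a) = -3 + g - a)
((1/(f(-15) + X(0 - 3, 15)) - 1*174) + 318)² = ((1/((2 + 2*(-15)² + 10*(-15)) + (-3 + (0 - 3) - 1*15)) - 1*174) + 318)² = ((1/((2 + 2*225 - 150) + (-3 - 3 - 15)) - 174) + 318)² = ((1/((2 + 450 - 150) - 21) - 174) + 318)² = ((1/(302 - 21) - 174) + 318)² = ((1/281 - 174) + 318)² = (-48893/281 + 318)² = (40465/281)² = 1637416225/78961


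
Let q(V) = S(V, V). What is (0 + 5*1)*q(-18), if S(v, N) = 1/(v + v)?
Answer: -5/36 ≈ -0.13889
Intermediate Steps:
S(v, N) = 1/(2*v)
q(V) = 1/(2*V)
(0 + 5*1)*q(-18) = (0 + 5*1)*((½)/(-18)) = (0 + 5)*((½)*(-1/18)) = 5*(-1/36) = -5/36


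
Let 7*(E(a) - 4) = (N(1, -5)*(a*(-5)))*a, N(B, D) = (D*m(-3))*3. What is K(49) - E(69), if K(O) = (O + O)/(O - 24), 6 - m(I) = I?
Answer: -80341889/175 ≈ -4.5910e+5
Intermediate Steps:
m(I) = 6 - I
K(O) = 2*O/(-24 + O) (K(O) = (2*O)/(-24 + O) = 2*O/(-24 + O))
N(B, D) = 27*D (N(B, D) = (D*(6 - 1*(-3)))*3 = (D*(6 + 3))*3 = (D*9)*3 = (9*D)*3 = 27*D)
E(a) = 4 + 675*a**2/7 (E(a) = 4 + (((27*(-5))*(a*(-5)))*a)/7 = 4 + ((-(-675)*a)*a)/7 = 4 + ((675*a)*a)/7 = 4 + (675*a**2)/7 = 4 + 675*a**2/7)
K(49) - E(69) = 2*49/(-24 + 49) - (4 + (675/7)*69**2) = 2*49/25 - (4 + (675/7)*4761) = 2*49*(1/25) - (4 + 3213675/7) = 98/25 - 1*3213703/7 = 98/25 - 3213703/7 = -80341889/175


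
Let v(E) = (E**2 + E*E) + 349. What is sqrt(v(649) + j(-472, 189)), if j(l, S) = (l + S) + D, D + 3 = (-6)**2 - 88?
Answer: sqrt(842413) ≈ 917.83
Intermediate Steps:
v(E) = 349 + 2*E**2 (v(E) = (E**2 + E**2) + 349 = 2*E**2 + 349 = 349 + 2*E**2)
D = -55 (D = -3 + ((-6)**2 - 88) = -3 + (36 - 88) = -3 - 52 = -55)
j(l, S) = -55 + S + l (j(l, S) = (l + S) - 55 = (S + l) - 55 = -55 + S + l)
sqrt(v(649) + j(-472, 189)) = sqrt((349 + 2*649**2) + (-55 + 189 - 472)) = sqrt((349 + 2*421201) - 338) = sqrt((349 + 842402) - 338) = sqrt(842751 - 338) = sqrt(842413)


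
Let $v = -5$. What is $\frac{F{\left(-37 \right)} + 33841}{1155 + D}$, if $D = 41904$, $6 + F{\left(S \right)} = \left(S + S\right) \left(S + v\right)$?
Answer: $\frac{36943}{43059} \approx 0.85796$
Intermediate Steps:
$F{\left(S \right)} = -6 + 2 S \left(-5 + S\right)$ ($F{\left(S \right)} = -6 + \left(S + S\right) \left(S - 5\right) = -6 + 2 S \left(-5 + S\right)$)
$\frac{F{\left(-37 \right)} + 33841}{1155 + D} = \frac{\left(-6 - -370 + 2 \left(-37\right)^{2}\right) + 33841}{1155 + 41904} = \frac{\left(-6 + 370 + 2 \cdot 1369\right) + 33841}{43059} = \left(\left(-6 + 370 + 2738\right) + 33841\right) \frac{1}{43059} = \left(3102 + 33841\right) \frac{1}{43059} = 36943 \cdot \frac{1}{43059} = \frac{36943}{43059}$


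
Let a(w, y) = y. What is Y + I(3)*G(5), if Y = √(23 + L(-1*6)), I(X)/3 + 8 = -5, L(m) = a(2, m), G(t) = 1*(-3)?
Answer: 117 + √17 ≈ 121.12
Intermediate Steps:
G(t) = -3
L(m) = m
I(X) = -39 (I(X) = -24 + 3*(-5) = -24 - 15 = -39)
Y = √17 (Y = √(23 - 1*6) = √(23 - 6) = √17 ≈ 4.1231)
Y + I(3)*G(5) = √17 - 39*(-3) = √17 + 117 = 117 + √17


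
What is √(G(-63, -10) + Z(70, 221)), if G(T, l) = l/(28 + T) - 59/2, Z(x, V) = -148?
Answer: I*√34734/14 ≈ 13.312*I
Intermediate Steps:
G(T, l) = -59/2 + l/(28 + T) (G(T, l) = l/(28 + T) - 59*½ = l/(28 + T) - 59/2 = -59/2 + l/(28 + T))
√(G(-63, -10) + Z(70, 221)) = √((-826 - 10 - 59/2*(-63))/(28 - 63) - 148) = √((-826 - 10 + 3717/2)/(-35) - 148) = √(-1/35*2045/2 - 148) = √(-409/14 - 148) = √(-2481/14) = I*√34734/14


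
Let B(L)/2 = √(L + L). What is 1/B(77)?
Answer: √154/308 ≈ 0.040291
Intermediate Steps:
B(L) = 2*√2*√L (B(L) = 2*√(L + L) = 2*√(2*L) = 2*(√2*√L) = 2*√2*√L)
1/B(77) = 1/(2*√2*√77) = 1/(2*√154) = √154/308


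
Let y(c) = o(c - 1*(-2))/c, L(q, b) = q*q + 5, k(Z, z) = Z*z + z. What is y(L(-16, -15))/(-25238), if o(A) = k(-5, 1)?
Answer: 2/3293559 ≈ 6.0725e-7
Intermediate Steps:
k(Z, z) = z + Z*z
L(q, b) = 5 + q² (L(q, b) = q² + 5 = 5 + q²)
o(A) = -4 (o(A) = 1*(1 - 5) = 1*(-4) = -4)
y(c) = -4/c
y(L(-16, -15))/(-25238) = -4/(5 + (-16)²)/(-25238) = -4/(5 + 256)*(-1/25238) = -4/261*(-1/25238) = 2/3293559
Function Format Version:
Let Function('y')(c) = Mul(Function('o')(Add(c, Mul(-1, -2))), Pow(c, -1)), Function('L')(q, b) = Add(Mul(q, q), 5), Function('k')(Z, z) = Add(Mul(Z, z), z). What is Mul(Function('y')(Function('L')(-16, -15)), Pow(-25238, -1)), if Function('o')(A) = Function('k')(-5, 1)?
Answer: Rational(2, 3293559) ≈ 6.0725e-7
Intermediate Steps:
Function('k')(Z, z) = Add(z, Mul(Z, z))
Function('L')(q, b) = Add(5, Pow(q, 2)) (Function('L')(q, b) = Add(Pow(q, 2), 5) = Add(5, Pow(q, 2)))
Function('o')(A) = -4 (Function('o')(A) = Mul(1, Add(1, -5)) = Mul(1, -4) = -4)
Function('y')(c) = Mul(-4, Pow(c, -1))
Mul(Function('y')(Function('L')(-16, -15)), Pow(-25238, -1)) = Mul(Mul(-4, Pow(Add(5, Pow(-16, 2)), -1)), Pow(-25238, -1)) = Mul(Mul(-4, Pow(Add(5, 256), -1)), Rational(-1, 25238)) = Mul(Mul(-4, Pow(261, -1)), Rational(-1, 25238)) = Mul(Mul(-4, Rational(1, 261)), Rational(-1, 25238)) = Mul(Rational(-4, 261), Rational(-1, 25238)) = Rational(2, 3293559)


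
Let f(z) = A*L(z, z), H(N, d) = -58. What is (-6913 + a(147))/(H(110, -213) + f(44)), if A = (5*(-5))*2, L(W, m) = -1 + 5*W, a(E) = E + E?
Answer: 6619/11008 ≈ 0.60129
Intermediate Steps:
a(E) = 2*E
A = -50 (A = -25*2 = -50)
f(z) = 50 - 250*z (f(z) = -50*(-1 + 5*z) = 50 - 250*z)
(-6913 + a(147))/(H(110, -213) + f(44)) = (-6913 + 2*147)/(-58 + (50 - 250*44)) = (-6913 + 294)/(-58 + (50 - 11000)) = -6619/(-58 - 10950) = -6619/(-11008) = -6619*(-1/11008) = 6619/11008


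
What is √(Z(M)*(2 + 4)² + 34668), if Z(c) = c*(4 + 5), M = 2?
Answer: 18*√109 ≈ 187.93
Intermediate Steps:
Z(c) = 9*c (Z(c) = c*9 = 9*c)
√(Z(M)*(2 + 4)² + 34668) = √((9*2)*(2 + 4)² + 34668) = √(18*6² + 34668) = √(18*36 + 34668) = √(648 + 34668) = √35316 = 18*√109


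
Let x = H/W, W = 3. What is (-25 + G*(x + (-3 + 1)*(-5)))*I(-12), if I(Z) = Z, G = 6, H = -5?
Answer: -300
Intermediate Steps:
x = -5/3 ≈ -1.6667
(-25 + G*(x + (-3 + 1)*(-5)))*I(-12) = (-25 + 6*(-5/3 + (-3 + 1)*(-5)))*(-12) = (-25 + 6*(-5/3 - 2*(-5)))*(-12) = (-25 + 6*(-5/3 + 10))*(-12) = (-25 + 6*(25/3))*(-12) = (-25 + 50)*(-12) = 25*(-12) = -300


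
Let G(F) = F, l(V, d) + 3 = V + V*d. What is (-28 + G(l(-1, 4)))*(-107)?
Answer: 3852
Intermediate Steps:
l(V, d) = -3 + V + V*d (l(V, d) = -3 + (V + V*d) = -3 + V + V*d)
(-28 + G(l(-1, 4)))*(-107) = (-28 + (-3 - 1 - 1*4))*(-107) = (-28 + (-3 - 1 - 4))*(-107) = (-28 - 8)*(-107) = -36*(-107) = 3852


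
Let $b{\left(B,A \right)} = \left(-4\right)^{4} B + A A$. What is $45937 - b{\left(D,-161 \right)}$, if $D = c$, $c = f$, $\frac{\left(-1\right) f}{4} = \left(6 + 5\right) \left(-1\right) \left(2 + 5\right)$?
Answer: $-58832$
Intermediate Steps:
$f = 308$ ($f = - 4 \left(6 + 5\right) \left(-1\right) \left(2 + 5\right) = - 4 \cdot 11 \left(-1\right) 7 = - 4 \left(\left(-11\right) 7\right) = \left(-4\right) \left(-77\right) = 308$)
$c = 308$
$D = 308$
$b{\left(B,A \right)} = A^{2} + 256 B$ ($b{\left(B,A \right)} = 256 B + A^{2} = A^{2} + 256 B$)
$45937 - b{\left(D,-161 \right)} = 45937 - \left(\left(-161\right)^{2} + 256 \cdot 308\right) = 45937 - \left(25921 + 78848\right) = 45937 - 104769 = -58832$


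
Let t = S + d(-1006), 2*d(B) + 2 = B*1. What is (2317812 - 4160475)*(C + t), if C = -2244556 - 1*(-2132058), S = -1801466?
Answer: 3527719348284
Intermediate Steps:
d(B) = -1 + B/2 (d(B) = -1 + (B*1)/2 = -1 + B/2)
C = -112498 (C = -2244556 + 2132058 = -112498)
t = -1801970 (t = -1801466 + (-1 + (½)*(-1006)) = -1801466 + (-1 - 503) = -1801466 - 504 = -1801970)
(2317812 - 4160475)*(C + t) = (2317812 - 4160475)*(-112498 - 1801970) = -1842663*(-1914468) = 3527719348284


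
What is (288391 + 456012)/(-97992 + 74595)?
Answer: -67673/2127 ≈ -31.816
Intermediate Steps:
(288391 + 456012)/(-97992 + 74595) = 744403/(-23397) = 744403*(-1/23397) = -67673/2127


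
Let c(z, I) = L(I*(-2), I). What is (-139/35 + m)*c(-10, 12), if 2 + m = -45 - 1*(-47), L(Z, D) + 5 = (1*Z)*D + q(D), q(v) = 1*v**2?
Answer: 20711/35 ≈ 591.74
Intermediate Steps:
q(v) = v**2
L(Z, D) = -5 + D**2 + D*Z (L(Z, D) = -5 + ((1*Z)*D + D**2) = -5 + (Z*D + D**2) = -5 + (D*Z + D**2) = -5 + (D**2 + D*Z) = -5 + D**2 + D*Z)
c(z, I) = -5 - I**2 (c(z, I) = -5 + I**2 + I*(I*(-2)) = -5 + I**2 + I*(-2*I) = -5 + I**2 - 2*I**2 = -5 - I**2)
m = 0 (m = -2 + (-45 - 1*(-47)) = -2 + (-45 + 47) = -2 + 2 = 0)
(-139/35 + m)*c(-10, 12) = (-139/35 + 0)*(-5 - 1*12**2) = (-139*1/35 + 0)*(-5 - 1*144) = (-139/35 + 0)*(-5 - 144) = -139/35*(-149) = 20711/35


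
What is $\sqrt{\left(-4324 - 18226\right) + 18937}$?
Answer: $i \sqrt{3613} \approx 60.108 i$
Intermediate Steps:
$\sqrt{\left(-4324 - 18226\right) + 18937} = \sqrt{-22550 + 18937} = \sqrt{-3613} = i \sqrt{3613}$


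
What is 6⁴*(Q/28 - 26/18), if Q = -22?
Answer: -20232/7 ≈ -2890.3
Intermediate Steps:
6⁴*(Q/28 - 26/18) = 6⁴*(-22/28 - 26/18) = 1296*(-22*1/28 - 26*1/18) = 1296*(-11/14 - 13/9) = 1296*(-281/126) = -20232/7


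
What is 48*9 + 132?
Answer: 564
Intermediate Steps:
48*9 + 132 = 432 + 132 = 564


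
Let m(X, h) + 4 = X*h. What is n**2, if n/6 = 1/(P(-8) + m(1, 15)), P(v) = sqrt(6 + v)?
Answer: 36/(11 + I*sqrt(2))**2 ≈ 0.28316 - 0.074034*I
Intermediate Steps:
m(X, h) = -4 + X*h
n = 6/(11 + I*sqrt(2)) (n = 6/(sqrt(6 - 8) + (-4 + 1*15)) = 6/(sqrt(-2) + (-4 + 15)) = 6/(I*sqrt(2) + 11) = 6/(11 + I*sqrt(2)) ≈ 0.53659 - 0.068986*I)
n**2 = (22/41 - 2*I*sqrt(2)/41)**2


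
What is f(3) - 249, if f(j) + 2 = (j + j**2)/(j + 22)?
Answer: -6263/25 ≈ -250.52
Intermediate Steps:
f(j) = -2 + (j + j**2)/(22 + j) (f(j) = -2 + (j + j**2)/(j + 22) = -2 + (j + j**2)/(22 + j))
f(3) - 249 = (-44 + 3**2 - 1*3)/(22 + 3) - 249 = (-44 + 9 - 3)/25 - 249 = (1/25)*(-38) - 249 = -38/25 - 249 = -6263/25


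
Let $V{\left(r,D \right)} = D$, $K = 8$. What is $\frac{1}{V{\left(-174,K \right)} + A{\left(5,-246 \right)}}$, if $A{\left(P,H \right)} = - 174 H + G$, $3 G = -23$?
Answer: $\frac{3}{128413} \approx 2.3362 \cdot 10^{-5}$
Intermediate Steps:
$G = - \frac{23}{3}$ ($G = \frac{1}{3} \left(-23\right) = - \frac{23}{3} \approx -7.6667$)
$A{\left(P,H \right)} = - \frac{23}{3} - 174 H$ ($A{\left(P,H \right)} = - 174 H - \frac{23}{3} = - \frac{23}{3} - 174 H$)
$\frac{1}{V{\left(-174,K \right)} + A{\left(5,-246 \right)}} = \frac{1}{8 - - \frac{128389}{3}} = \frac{1}{8 + \left(- \frac{23}{3} + 42804\right)} = \frac{1}{8 + \frac{128389}{3}} = \frac{1}{\frac{128413}{3}} = \frac{3}{128413}$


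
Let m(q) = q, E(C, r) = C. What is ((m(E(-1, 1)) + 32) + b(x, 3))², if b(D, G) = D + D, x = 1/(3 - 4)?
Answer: 841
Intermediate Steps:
x = -1 (x = 1/(-1) = -1)
b(D, G) = 2*D
((m(E(-1, 1)) + 32) + b(x, 3))² = ((-1 + 32) + 2*(-1))² = (31 - 2)² = 29² = 841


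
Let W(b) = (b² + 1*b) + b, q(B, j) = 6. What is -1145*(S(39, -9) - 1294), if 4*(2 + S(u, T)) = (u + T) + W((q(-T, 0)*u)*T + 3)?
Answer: -5053170105/4 ≈ -1.2633e+9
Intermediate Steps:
W(b) = b² + 2*b (W(b) = (b² + b) + b = (b + b²) + b = b² + 2*b)
S(u, T) = -2 + T/4 + u/4 + (3 + 6*T*u)*(5 + 6*T*u)/4 (S(u, T) = -2 + ((u + T) + ((6*u)*T + 3)*(2 + ((6*u)*T + 3)))/4 = -2 + ((T + u) + (6*T*u + 3)*(2 + (6*T*u + 3)))/4 = -2 + ((T + u) + (3 + 6*T*u)*(2 + (3 + 6*T*u)))/4 = -2 + ((T + u) + (3 + 6*T*u)*(5 + 6*T*u))/4 = -2 + (T + u + (3 + 6*T*u)*(5 + 6*T*u))/4 = -2 + (T/4 + u/4 + (3 + 6*T*u)*(5 + 6*T*u)/4) = -2 + T/4 + u/4 + (3 + 6*T*u)*(5 + 6*T*u)/4)
-1145*(S(39, -9) - 1294) = -1145*((7/4 + (¼)*(-9) + (¼)*39 + 9*(-9)²*39² + 12*(-9)*39) - 1294) = -1145*((7/4 - 9/4 + 39/4 + 9*81*1521 - 4212) - 1294) = -1145*((7/4 - 9/4 + 39/4 + 1108809 - 4212) - 1294) = -1145*(4418425/4 - 1294) = -1145*4413249/4 = -5053170105/4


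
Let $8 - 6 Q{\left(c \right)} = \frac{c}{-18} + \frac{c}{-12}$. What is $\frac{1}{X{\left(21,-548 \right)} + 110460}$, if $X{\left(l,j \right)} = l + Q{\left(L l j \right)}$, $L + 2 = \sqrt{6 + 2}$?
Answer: $\frac{4496112}{499113381223} + \frac{43155 \sqrt{2}}{998226762446} \approx 9.0693 \cdot 10^{-6}$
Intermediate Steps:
$L = -2 + 2 \sqrt{2}$ ($L = -2 + \sqrt{6 + 2} = -2 + \sqrt{8} = -2 + 2 \sqrt{2} \approx 0.82843$)
$Q{\left(c \right)} = \frac{4}{3} + \frac{5 c}{216}$ ($Q{\left(c \right)} = \frac{4}{3} - \frac{\frac{c}{-18} + \frac{c}{-12}}{6} = \frac{4}{3} - \frac{c \left(- \frac{1}{18}\right) + c \left(- \frac{1}{12}\right)}{6} = \frac{4}{3} - \frac{- \frac{c}{18} - \frac{c}{12}}{6} = \frac{4}{3} - \frac{\left(- \frac{5}{36}\right) c}{6} = \frac{4}{3} + \frac{5 c}{216}$)
$X{\left(l,j \right)} = \frac{4}{3} + l + \frac{5 j l \left(-2 + 2 \sqrt{2}\right)}{216}$ ($X{\left(l,j \right)} = l + \left(\frac{4}{3} + \frac{5 \left(-2 + 2 \sqrt{2}\right) l j}{216}\right) = l + \left(\frac{4}{3} + \frac{5 \left(-2 + 2 \sqrt{2}\right) j l}{216}\right) = l + \left(\frac{4}{3} + \frac{5 j l \left(-2 + 2 \sqrt{2}\right)}{216}\right) = \frac{4}{3} + l + \frac{5 j l \left(-2 + 2 \sqrt{2}\right)}{216}$)
$\frac{1}{X{\left(21,-548 \right)} + 110460} = \frac{1}{\left(\frac{4}{3} + 21 - \left(- \frac{685}{27}\right) 21 \left(1 - \sqrt{2}\right)\right) + 110460} = \frac{1}{\left(\frac{4}{3} + 21 + \left(\frac{4795}{9} - \frac{4795 \sqrt{2}}{9}\right)\right) + 110460} = \frac{1}{\left(\frac{4996}{9} - \frac{4795 \sqrt{2}}{9}\right) + 110460} = \frac{1}{\frac{999136}{9} - \frac{4795 \sqrt{2}}{9}}$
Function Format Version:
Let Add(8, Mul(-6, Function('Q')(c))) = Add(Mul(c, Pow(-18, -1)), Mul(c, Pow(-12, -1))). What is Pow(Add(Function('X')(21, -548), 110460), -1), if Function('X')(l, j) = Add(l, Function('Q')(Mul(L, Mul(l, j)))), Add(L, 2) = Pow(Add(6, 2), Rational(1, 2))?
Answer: Add(Rational(4496112, 499113381223), Mul(Rational(43155, 998226762446), Pow(2, Rational(1, 2)))) ≈ 9.0693e-6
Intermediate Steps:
L = Add(-2, Mul(2, Pow(2, Rational(1, 2)))) (L = Add(-2, Pow(Add(6, 2), Rational(1, 2))) = Add(-2, Pow(8, Rational(1, 2))) = Add(-2, Mul(2, Pow(2, Rational(1, 2)))) ≈ 0.82843)
Function('Q')(c) = Add(Rational(4, 3), Mul(Rational(5, 216), c)) (Function('Q')(c) = Add(Rational(4, 3), Mul(Rational(-1, 6), Add(Mul(c, Pow(-18, -1)), Mul(c, Pow(-12, -1))))) = Add(Rational(4, 3), Mul(Rational(-1, 6), Add(Mul(c, Rational(-1, 18)), Mul(c, Rational(-1, 12))))) = Add(Rational(4, 3), Mul(Rational(-1, 6), Add(Mul(Rational(-1, 18), c), Mul(Rational(-1, 12), c)))) = Add(Rational(4, 3), Mul(Rational(-1, 6), Mul(Rational(-5, 36), c))) = Add(Rational(4, 3), Mul(Rational(5, 216), c)))
Function('X')(l, j) = Add(Rational(4, 3), l, Mul(Rational(5, 216), j, l, Add(-2, Mul(2, Pow(2, Rational(1, 2)))))) (Function('X')(l, j) = Add(l, Add(Rational(4, 3), Mul(Rational(5, 216), Mul(Add(-2, Mul(2, Pow(2, Rational(1, 2)))), Mul(l, j))))) = Add(l, Add(Rational(4, 3), Mul(Rational(5, 216), Mul(Add(-2, Mul(2, Pow(2, Rational(1, 2)))), Mul(j, l))))) = Add(l, Add(Rational(4, 3), Mul(Rational(5, 216), Mul(j, l, Add(-2, Mul(2, Pow(2, Rational(1, 2)))))))) = Add(l, Add(Rational(4, 3), Mul(Rational(5, 216), j, l, Add(-2, Mul(2, Pow(2, Rational(1, 2))))))) = Add(Rational(4, 3), l, Mul(Rational(5, 216), j, l, Add(-2, Mul(2, Pow(2, Rational(1, 2)))))))
Pow(Add(Function('X')(21, -548), 110460), -1) = Pow(Add(Add(Rational(4, 3), 21, Mul(Rational(-5, 108), -548, 21, Add(1, Mul(-1, Pow(2, Rational(1, 2)))))), 110460), -1) = Pow(Add(Add(Rational(4, 3), 21, Add(Rational(4795, 9), Mul(Rational(-4795, 9), Pow(2, Rational(1, 2))))), 110460), -1) = Pow(Add(Add(Rational(4996, 9), Mul(Rational(-4795, 9), Pow(2, Rational(1, 2)))), 110460), -1) = Pow(Add(Rational(999136, 9), Mul(Rational(-4795, 9), Pow(2, Rational(1, 2)))), -1)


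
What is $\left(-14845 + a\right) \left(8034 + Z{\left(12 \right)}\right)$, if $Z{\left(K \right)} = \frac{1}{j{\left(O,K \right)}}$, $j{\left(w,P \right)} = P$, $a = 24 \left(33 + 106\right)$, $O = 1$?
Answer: $- \frac{1109571181}{12} \approx -9.2464 \cdot 10^{7}$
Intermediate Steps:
$a = 3336$ ($a = 24 \cdot 139 = 3336$)
$Z{\left(K \right)} = \frac{1}{K}$
$\left(-14845 + a\right) \left(8034 + Z{\left(12 \right)}\right) = \left(-14845 + 3336\right) \left(8034 + \frac{1}{12}\right) = - 11509 \left(8034 + \frac{1}{12}\right) = \left(-11509\right) \frac{96409}{12} = - \frac{1109571181}{12}$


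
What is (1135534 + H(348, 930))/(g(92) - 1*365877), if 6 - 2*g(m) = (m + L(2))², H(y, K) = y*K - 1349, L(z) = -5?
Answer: -2915650/739317 ≈ -3.9437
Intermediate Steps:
H(y, K) = -1349 + K*y (H(y, K) = K*y - 1349 = -1349 + K*y)
g(m) = 3 - (-5 + m)²/2 (g(m) = 3 - (m - 5)²/2 = 3 - (-5 + m)²/2)
(1135534 + H(348, 930))/(g(92) - 1*365877) = (1135534 + (-1349 + 930*348))/((3 - (-5 + 92)²/2) - 1*365877) = (1135534 + (-1349 + 323640))/((3 - ½*87²) - 365877) = (1135534 + 322291)/((3 - ½*7569) - 365877) = 1457825/((3 - 7569/2) - 365877) = 1457825/(-7563/2 - 365877) = 1457825/(-739317/2) = 1457825*(-2/739317) = -2915650/739317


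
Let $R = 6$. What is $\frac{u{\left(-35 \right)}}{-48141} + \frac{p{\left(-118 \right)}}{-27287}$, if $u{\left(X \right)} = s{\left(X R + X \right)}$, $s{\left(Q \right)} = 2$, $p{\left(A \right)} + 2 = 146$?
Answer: $- \frac{6986878}{1313623467} \approx -0.0053188$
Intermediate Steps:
$p{\left(A \right)} = 144$ ($p{\left(A \right)} = -2 + 146 = 144$)
$u{\left(X \right)} = 2$
$\frac{u{\left(-35 \right)}}{-48141} + \frac{p{\left(-118 \right)}}{-27287} = \frac{2}{-48141} + \frac{144}{-27287} = 2 \left(- \frac{1}{48141}\right) + 144 \left(- \frac{1}{27287}\right) = - \frac{2}{48141} - \frac{144}{27287} = - \frac{6986878}{1313623467}$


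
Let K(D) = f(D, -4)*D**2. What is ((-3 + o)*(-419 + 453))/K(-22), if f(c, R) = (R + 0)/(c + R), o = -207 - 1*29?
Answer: -52819/484 ≈ -109.13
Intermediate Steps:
o = -236 (o = -207 - 29 = -236)
f(c, R) = R/(R + c)
K(D) = -4*D**2/(-4 + D) (K(D) = (-4/(-4 + D))*D**2 = -4*D**2/(-4 + D))
((-3 + o)*(-419 + 453))/K(-22) = ((-3 - 236)*(-419 + 453))/((-4*(-22)**2/(-4 - 22))) = (-239*34)/((-4*484/(-26))) = -8126/((-4*484*(-1/26))) = -8126/968/13 = -8126*13/968 = -52819/484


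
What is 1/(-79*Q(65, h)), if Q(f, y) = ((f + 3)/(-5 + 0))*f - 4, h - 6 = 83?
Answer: 1/70152 ≈ 1.4255e-5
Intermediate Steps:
h = 89 (h = 6 + 83 = 89)
Q(f, y) = -4 + f*(-⅗ - f/5) (Q(f, y) = ((3 + f)/(-5))*f - 4 = ((3 + f)*(-⅕))*f - 4 = (-⅗ - f/5)*f - 4 = f*(-⅗ - f/5) - 4 = -4 + f*(-⅗ - f/5))
1/(-79*Q(65, h)) = 1/(-79*(-4 - ⅗*65 - ⅕*65²)) = 1/(-79*(-4 - 39 - ⅕*4225)) = 1/(-79*(-4 - 39 - 845)) = 1/(-79*(-888)) = 1/70152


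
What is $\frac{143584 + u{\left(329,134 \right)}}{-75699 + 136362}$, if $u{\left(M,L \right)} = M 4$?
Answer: $\frac{48300}{20221} \approx 2.3886$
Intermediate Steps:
$u{\left(M,L \right)} = 4 M$
$\frac{143584 + u{\left(329,134 \right)}}{-75699 + 136362} = \frac{143584 + 4 \cdot 329}{-75699 + 136362} = \frac{143584 + 1316}{60663} = 144900 \cdot \frac{1}{60663} = \frac{48300}{20221}$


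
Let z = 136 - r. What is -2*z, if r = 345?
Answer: 418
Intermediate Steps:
z = -209 (z = 136 - 1*345 = 136 - 345 = -209)
-2*z = -2*(-209) = 418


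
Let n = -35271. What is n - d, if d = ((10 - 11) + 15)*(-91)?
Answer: -33997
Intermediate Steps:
d = -1274 (d = (-1 + 15)*(-91) = 14*(-91) = -1274)
n - d = -35271 - 1*(-1274) = -35271 + 1274 = -33997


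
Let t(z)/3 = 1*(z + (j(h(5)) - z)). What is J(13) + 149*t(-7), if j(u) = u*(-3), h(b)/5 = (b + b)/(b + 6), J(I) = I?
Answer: -66907/11 ≈ -6082.5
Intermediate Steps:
h(b) = 10*b/(6 + b) (h(b) = 5*((b + b)/(b + 6)) = 5*((2*b)/(6 + b)) = 5*(2*b/(6 + b)) = 10*b/(6 + b))
j(u) = -3*u
t(z) = -450/11 (t(z) = 3*(1*(z + (-30*5/(6 + 5) - z))) = 3*(1*(z + (-30*5/11 - z))) = 3*(1*(z + (-3*50/11 - z))) = 3*(1*(z + (-150/11 - z))) = 3*(1*(-150/11)) = 3*(-150/11) = -450/11)
J(13) + 149*t(-7) = 13 + 149*(-450/11) = 13 - 67050/11 = -66907/11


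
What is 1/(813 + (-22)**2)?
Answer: 1/1297 ≈ 0.00077101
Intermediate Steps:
1/(813 + (-22)**2) = 1/(813 + 484) = 1/1297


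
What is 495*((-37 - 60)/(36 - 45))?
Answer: 5335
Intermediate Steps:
495*((-37 - 60)/(36 - 45)) = 495*(-97/(-9)) = 495*(-97*(-⅑)) = 495*(97/9) = 5335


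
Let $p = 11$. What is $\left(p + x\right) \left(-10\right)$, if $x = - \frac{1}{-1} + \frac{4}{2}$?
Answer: $-140$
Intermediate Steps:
$x = 3$ ($x = \left(-1\right) \left(-1\right) + 4 \cdot \frac{1}{2} = 1 + 2 = 3$)
$\left(p + x\right) \left(-10\right) = \left(11 + 3\right) \left(-10\right) = 14 \left(-10\right) = -140$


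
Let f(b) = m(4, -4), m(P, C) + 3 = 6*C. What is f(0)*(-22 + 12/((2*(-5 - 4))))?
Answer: 612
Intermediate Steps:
m(P, C) = -3 + 6*C
f(b) = -27 (f(b) = -3 + 6*(-4) = -3 - 24 = -27)
f(0)*(-22 + 12/((2*(-5 - 4)))) = -27*(-22 + 12/((2*(-5 - 4)))) = -27*(-22 + 12/((2*(-9)))) = -27*(-22 + 12/(-18)) = -27*(-22 + 12*(-1/18)) = -27*(-22 - 2/3) = -27*(-68/3) = 612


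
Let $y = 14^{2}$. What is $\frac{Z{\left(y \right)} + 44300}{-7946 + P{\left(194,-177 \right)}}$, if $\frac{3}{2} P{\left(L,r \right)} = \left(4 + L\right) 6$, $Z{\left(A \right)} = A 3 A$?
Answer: $- \frac{79774}{3577} \approx -22.302$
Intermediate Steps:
$y = 196$
$Z{\left(A \right)} = 3 A^{2}$ ($Z{\left(A \right)} = 3 A A = 3 A^{2}$)
$P{\left(L,r \right)} = 16 + 4 L$ ($P{\left(L,r \right)} = \frac{2 \left(4 + L\right) 6}{3} = \frac{2 \left(24 + 6 L\right)}{3} = 16 + 4 L$)
$\frac{Z{\left(y \right)} + 44300}{-7946 + P{\left(194,-177 \right)}} = \frac{3 \cdot 196^{2} + 44300}{-7946 + \left(16 + 4 \cdot 194\right)} = \frac{3 \cdot 38416 + 44300}{-7946 + \left(16 + 776\right)} = \frac{115248 + 44300}{-7946 + 792} = \frac{159548}{-7154} = 159548 \left(- \frac{1}{7154}\right) = - \frac{79774}{3577}$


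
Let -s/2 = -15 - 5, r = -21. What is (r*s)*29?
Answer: -24360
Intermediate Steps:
s = 40 (s = -2*(-15 - 5) = -2*(-20) = 40)
(r*s)*29 = -21*40*29 = -840*29 = -24360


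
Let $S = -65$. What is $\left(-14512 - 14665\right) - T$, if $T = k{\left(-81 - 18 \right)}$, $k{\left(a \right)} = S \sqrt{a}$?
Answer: $-29177 + 195 i \sqrt{11} \approx -29177.0 + 646.74 i$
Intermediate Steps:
$k{\left(a \right)} = - 65 \sqrt{a}$
$T = - 195 i \sqrt{11}$ ($T = - 65 \sqrt{-81 - 18} = - 65 \sqrt{-99} = - 65 \cdot 3 i \sqrt{11} = - 195 i \sqrt{11} \approx - 646.74 i$)
$\left(-14512 - 14665\right) - T = \left(-14512 - 14665\right) - - 195 i \sqrt{11} = -29177 + 195 i \sqrt{11}$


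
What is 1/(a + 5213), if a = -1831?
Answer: 1/3382 ≈ 0.00029568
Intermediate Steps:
1/(a + 5213) = 1/(-1831 + 5213) = 1/3382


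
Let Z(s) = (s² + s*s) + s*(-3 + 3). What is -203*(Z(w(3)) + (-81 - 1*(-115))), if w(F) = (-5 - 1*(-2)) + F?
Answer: -6902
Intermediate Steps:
w(F) = -3 + F (w(F) = (-5 + 2) + F = -3 + F)
Z(s) = 2*s² (Z(s) = (s² + s²) + s*0 = 2*s² + 0 = 2*s²)
-203*(Z(w(3)) + (-81 - 1*(-115))) = -203*(2*(-3 + 3)² + (-81 - 1*(-115))) = -203*(2*0² + (-81 + 115)) = -203*(2*0 + 34) = -203*(0 + 34) = -203*34 = -6902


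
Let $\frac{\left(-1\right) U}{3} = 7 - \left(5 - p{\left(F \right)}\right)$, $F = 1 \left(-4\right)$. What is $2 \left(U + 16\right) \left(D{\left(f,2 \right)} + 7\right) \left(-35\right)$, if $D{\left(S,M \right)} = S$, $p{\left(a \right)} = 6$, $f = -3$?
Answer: $2240$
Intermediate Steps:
$F = -4$
$U = -24$ ($U = - 3 \left(7 - \left(5 - 6\right)\right) = - 3 \left(7 - -1\right) = - 3 \left(7 + 1\right) = \left(-3\right) 8 = -24$)
$2 \left(U + 16\right) \left(D{\left(f,2 \right)} + 7\right) \left(-35\right) = 2 \left(-24 + 16\right) \left(-3 + 7\right) \left(-35\right) = 2 \left(\left(-8\right) 4\right) \left(-35\right) = 2 \left(-32\right) \left(-35\right) = \left(-64\right) \left(-35\right) = 2240$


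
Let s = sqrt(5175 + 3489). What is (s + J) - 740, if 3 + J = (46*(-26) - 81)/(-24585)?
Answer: -18265378/24585 + 38*sqrt(6) ≈ -649.87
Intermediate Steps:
s = 38*sqrt(6) (s = sqrt(8664) = 38*sqrt(6) ≈ 93.081)
J = -72478/24585 (J = -3 + (46*(-26) - 81)/(-24585) = -3 + (-1196 - 81)*(-1/24585) = -3 - 1277*(-1/24585) = -3 + 1277/24585 = -72478/24585 ≈ -2.9481)
(s + J) - 740 = (38*sqrt(6) - 72478/24585) - 740 = (-72478/24585 + 38*sqrt(6)) - 740 = -18265378/24585 + 38*sqrt(6)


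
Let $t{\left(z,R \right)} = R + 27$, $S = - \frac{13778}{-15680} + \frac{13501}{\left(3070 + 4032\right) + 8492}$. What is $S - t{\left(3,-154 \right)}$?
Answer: $\frac{342171931}{2657760} \approx 128.74$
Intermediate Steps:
$S = \frac{4636411}{2657760}$ ($S = \left(-13778\right) \left(- \frac{1}{15680}\right) + \frac{13501}{7102 + 8492} = \frac{6889}{7840} + \frac{13501}{15594} = \frac{6889}{7840} + 13501 \cdot \frac{1}{15594} = \frac{6889}{7840} + \frac{587}{678} = \frac{4636411}{2657760} \approx 1.7445$)
$t{\left(z,R \right)} = 27 + R$
$S - t{\left(3,-154 \right)} = \frac{4636411}{2657760} - \left(27 - 154\right) = \frac{4636411}{2657760} - -127 = \frac{4636411}{2657760} + 127 = \frac{342171931}{2657760}$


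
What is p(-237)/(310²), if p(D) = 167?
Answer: 167/96100 ≈ 0.0017378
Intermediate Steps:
p(-237)/(310²) = 167/(310²) = 167/96100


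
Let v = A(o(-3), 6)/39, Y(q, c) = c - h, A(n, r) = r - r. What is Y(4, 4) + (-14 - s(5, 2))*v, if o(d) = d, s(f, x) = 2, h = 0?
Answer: 4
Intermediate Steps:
A(n, r) = 0
Y(q, c) = c (Y(q, c) = c - 1*0 = c + 0 = c)
v = 0 (v = 0/39 = 0*(1/39) = 0)
Y(4, 4) + (-14 - s(5, 2))*v = 4 + (-14 - 1*2)*0 = 4 + (-14 - 2)*0 = 4 - 16*0 = 4 + 0 = 4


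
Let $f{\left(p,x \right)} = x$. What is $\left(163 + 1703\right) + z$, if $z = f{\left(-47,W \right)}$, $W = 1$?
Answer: $1867$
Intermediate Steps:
$z = 1$
$\left(163 + 1703\right) + z = \left(163 + 1703\right) + 1 = 1866 + 1 = 1867$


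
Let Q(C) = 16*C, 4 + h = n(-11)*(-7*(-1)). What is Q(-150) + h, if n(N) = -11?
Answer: -2481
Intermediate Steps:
h = -81 (h = -4 - (-77)*(-1) = -4 - 11*7 = -4 - 77 = -81)
Q(-150) + h = 16*(-150) - 81 = -2400 - 81 = -2481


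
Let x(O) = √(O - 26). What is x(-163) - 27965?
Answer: -27965 + 3*I*√21 ≈ -27965.0 + 13.748*I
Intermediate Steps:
x(O) = √(-26 + O)
x(-163) - 27965 = √(-26 - 163) - 27965 = √(-189) - 27965 = 3*I*√21 - 27965 = -27965 + 3*I*√21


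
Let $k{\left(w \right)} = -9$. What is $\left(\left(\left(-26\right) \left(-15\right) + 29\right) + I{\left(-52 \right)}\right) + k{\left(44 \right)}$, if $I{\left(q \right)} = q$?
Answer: $358$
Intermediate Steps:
$\left(\left(\left(-26\right) \left(-15\right) + 29\right) + I{\left(-52 \right)}\right) + k{\left(44 \right)} = \left(\left(\left(-26\right) \left(-15\right) + 29\right) - 52\right) - 9 = \left(\left(390 + 29\right) - 52\right) - 9 = \left(419 - 52\right) - 9 = 367 - 9 = 358$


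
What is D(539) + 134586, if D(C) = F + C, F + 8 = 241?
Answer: 135358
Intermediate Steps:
F = 233 (F = -8 + 241 = 233)
D(C) = 233 + C
D(539) + 134586 = (233 + 539) + 134586 = 772 + 134586 = 135358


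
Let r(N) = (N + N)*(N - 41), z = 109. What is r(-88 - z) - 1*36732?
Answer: 57040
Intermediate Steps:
r(N) = 2*N*(-41 + N) (r(N) = (2*N)*(-41 + N) = 2*N*(-41 + N))
r(-88 - z) - 1*36732 = 2*(-88 - 1*109)*(-41 + (-88 - 1*109)) - 1*36732 = 2*(-88 - 109)*(-41 + (-88 - 109)) - 36732 = 2*(-197)*(-41 - 197) - 36732 = 2*(-197)*(-238) - 36732 = 93772 - 36732 = 57040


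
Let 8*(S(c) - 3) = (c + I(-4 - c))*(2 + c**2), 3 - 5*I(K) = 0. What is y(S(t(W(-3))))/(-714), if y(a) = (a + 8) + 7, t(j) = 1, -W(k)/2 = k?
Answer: -31/1190 ≈ -0.026050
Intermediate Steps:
W(k) = -2*k
I(K) = 3/5 (I(K) = 3/5 - 1/5*0 = 3/5 + 0 = 3/5)
S(c) = 3 + (2 + c**2)*(3/5 + c)/8 (S(c) = 3 + ((c + 3/5)*(2 + c**2))/8 = 3 + ((3/5 + c)*(2 + c**2))/8 = 3 + ((2 + c**2)*(3/5 + c))/8 = 3 + (2 + c**2)*(3/5 + c)/8)
y(a) = 15 + a (y(a) = (8 + a) + 7 = 15 + a)
y(S(t(W(-3))))/(-714) = (15 + (63/20 + (1/4)*1 + (1/8)*1**3 + (3/40)*1**2))/(-714) = (15 + (63/20 + 1/4 + (1/8)*1 + (3/40)*1))*(-1/714) = (15 + (63/20 + 1/4 + 1/8 + 3/40))*(-1/714) = (15 + 18/5)*(-1/714) = (93/5)*(-1/714) = -31/1190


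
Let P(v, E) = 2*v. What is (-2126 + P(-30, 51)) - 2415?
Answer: -4601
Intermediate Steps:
(-2126 + P(-30, 51)) - 2415 = (-2126 + 2*(-30)) - 2415 = (-2126 - 60) - 2415 = -2186 - 2415 = -4601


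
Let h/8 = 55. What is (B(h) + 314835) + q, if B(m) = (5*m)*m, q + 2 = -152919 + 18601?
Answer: 1148515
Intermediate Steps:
h = 440 (h = 8*55 = 440)
q = -134320 (q = -2 + (-152919 + 18601) = -2 - 134318 = -134320)
B(m) = 5*m**2
(B(h) + 314835) + q = (5*440**2 + 314835) - 134320 = (5*193600 + 314835) - 134320 = (968000 + 314835) - 134320 = 1282835 - 134320 = 1148515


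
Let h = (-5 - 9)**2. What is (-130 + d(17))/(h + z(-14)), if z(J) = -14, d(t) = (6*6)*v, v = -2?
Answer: -101/91 ≈ -1.1099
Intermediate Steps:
h = 196 (h = (-14)**2 = 196)
d(t) = -72 (d(t) = (6*6)*(-2) = 36*(-2) = -72)
(-130 + d(17))/(h + z(-14)) = (-130 - 72)/(196 - 14) = -202/182 = -202*1/182 = -101/91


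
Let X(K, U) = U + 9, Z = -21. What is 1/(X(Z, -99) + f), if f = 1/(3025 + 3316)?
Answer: -6341/570689 ≈ -0.011111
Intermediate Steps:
f = 1/6341 ≈ 0.00015770
X(K, U) = 9 + U
1/(X(Z, -99) + f) = 1/((9 - 99) + 1/6341) = 1/(-90 + 1/6341) = 1/(-570689/6341) = -6341/570689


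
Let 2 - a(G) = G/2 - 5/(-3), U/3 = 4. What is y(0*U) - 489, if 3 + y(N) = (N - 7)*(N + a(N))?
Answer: -1483/3 ≈ -494.33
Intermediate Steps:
U = 12 (U = 3*4 = 12)
a(G) = ⅓ - G/2 (a(G) = 2 - (G/2 - 5/(-3)) = 2 - (G*(½) - 5*(-⅓)) = 2 - (G/2 + 5/3) = 2 - (5/3 + G/2) = 2 + (-5/3 - G/2) = ⅓ - G/2)
y(N) = -3 + (-7 + N)*(⅓ + N/2) (y(N) = -3 + (N - 7)*(N + (⅓ - N/2)) = -3 + (-7 + N)*(⅓ + N/2))
y(0*U) - 489 = (-16/3 + (0*12)²/2 - 0*12) - 489 = (-16/3 + (½)*0² - 19/6*0) - 489 = (-16/3 + (½)*0 + 0) - 489 = (-16/3 + 0 + 0) - 489 = -16/3 - 489 = -1483/3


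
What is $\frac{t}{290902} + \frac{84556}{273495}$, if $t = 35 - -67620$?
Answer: $\frac{43100813737}{79560242490} \approx 0.54174$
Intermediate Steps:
$t = 67655$ ($t = 35 + 67620 = 67655$)
$\frac{t}{290902} + \frac{84556}{273495} = \frac{67655}{290902} + \frac{84556}{273495} = \frac{43100813737}{79560242490}$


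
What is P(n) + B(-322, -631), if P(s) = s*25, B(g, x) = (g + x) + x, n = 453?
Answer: 9741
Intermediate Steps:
B(g, x) = g + 2*x
P(s) = 25*s
P(n) + B(-322, -631) = 25*453 + (-322 + 2*(-631)) = 11325 + (-322 - 1262) = 11325 - 1584 = 9741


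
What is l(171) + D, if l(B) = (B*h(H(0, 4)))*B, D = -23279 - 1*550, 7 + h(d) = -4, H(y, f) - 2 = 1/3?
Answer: -345480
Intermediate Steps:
H(y, f) = 7/3 (H(y, f) = 2 + 1/3 = 2 + ⅓ = 7/3)
h(d) = -11 (h(d) = -7 - 4 = -11)
D = -23829 (D = -23279 - 550 = -23829)
l(B) = -11*B² (l(B) = (B*(-11))*B = (-11*B)*B = -11*B²)
l(171) + D = -11*171² - 23829 = -11*29241 - 23829 = -321651 - 23829 = -345480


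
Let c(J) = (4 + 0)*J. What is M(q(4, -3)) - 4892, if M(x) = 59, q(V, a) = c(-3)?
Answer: -4833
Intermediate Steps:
c(J) = 4*J
q(V, a) = -12 (q(V, a) = 4*(-3) = -12)
M(q(4, -3)) - 4892 = 59 - 4892 = -4833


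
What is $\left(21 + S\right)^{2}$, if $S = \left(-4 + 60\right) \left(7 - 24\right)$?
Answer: $866761$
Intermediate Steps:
$S = -952$ ($S = 56 \left(-17\right) = -952$)
$\left(21 + S\right)^{2} = \left(21 - 952\right)^{2} = \left(-931\right)^{2} = 866761$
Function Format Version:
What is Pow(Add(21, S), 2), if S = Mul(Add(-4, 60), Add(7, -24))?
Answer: 866761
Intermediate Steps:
S = -952 (S = Mul(56, -17) = -952)
Pow(Add(21, S), 2) = Pow(Add(21, -952), 2) = Pow(-931, 2) = 866761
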